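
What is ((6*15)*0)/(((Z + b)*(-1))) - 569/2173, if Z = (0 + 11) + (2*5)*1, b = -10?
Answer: -569/2173 ≈ -0.26185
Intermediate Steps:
Z = 21 (Z = 11 + 10*1 = 11 + 10 = 21)
((6*15)*0)/(((Z + b)*(-1))) - 569/2173 = ((6*15)*0)/(((21 - 10)*(-1))) - 569/2173 = (90*0)/((11*(-1))) - 569*1/2173 = 0/(-11) - 569/2173 = 0*(-1/11) - 569/2173 = 0 - 569/2173 = -569/2173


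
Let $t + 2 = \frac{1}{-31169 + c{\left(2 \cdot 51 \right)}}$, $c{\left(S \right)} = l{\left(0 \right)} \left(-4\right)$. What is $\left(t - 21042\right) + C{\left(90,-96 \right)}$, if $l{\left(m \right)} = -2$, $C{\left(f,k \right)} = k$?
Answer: $- \frac{658743541}{31161} \approx -21140.0$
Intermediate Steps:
$c{\left(S \right)} = 8$ ($c{\left(S \right)} = \left(-2\right) \left(-4\right) = 8$)
$t = - \frac{62323}{31161}$ ($t = -2 + \frac{1}{-31169 + 8} = -2 + \frac{1}{-31161} = -2 - \frac{1}{31161} = - \frac{62323}{31161} \approx -2.0$)
$\left(t - 21042\right) + C{\left(90,-96 \right)} = \left(- \frac{62323}{31161} - 21042\right) - 96 = - \frac{655752085}{31161} - 96 = - \frac{658743541}{31161}$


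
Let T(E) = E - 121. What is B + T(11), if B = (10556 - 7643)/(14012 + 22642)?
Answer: -1343009/12218 ≈ -109.92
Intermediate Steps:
B = 971/12218 (B = 2913/36654 = 2913*(1/36654) = 971/12218 ≈ 0.079473)
T(E) = -121 + E
B + T(11) = 971/12218 + (-121 + 11) = 971/12218 - 110 = -1343009/12218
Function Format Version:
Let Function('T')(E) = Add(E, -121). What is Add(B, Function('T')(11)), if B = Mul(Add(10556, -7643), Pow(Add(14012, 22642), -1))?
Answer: Rational(-1343009, 12218) ≈ -109.92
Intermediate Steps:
B = Rational(971, 12218) (B = Mul(2913, Pow(36654, -1)) = Mul(2913, Rational(1, 36654)) = Rational(971, 12218) ≈ 0.079473)
Function('T')(E) = Add(-121, E)
Add(B, Function('T')(11)) = Add(Rational(971, 12218), Add(-121, 11)) = Add(Rational(971, 12218), -110) = Rational(-1343009, 12218)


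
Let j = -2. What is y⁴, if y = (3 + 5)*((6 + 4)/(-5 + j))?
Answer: 40960000/2401 ≈ 17060.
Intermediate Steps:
y = -80/7 (y = (3 + 5)*((6 + 4)/(-5 - 2)) = 8*(10/(-7)) = 8*(10*(-⅐)) = 8*(-10/7) = -80/7 ≈ -11.429)
y⁴ = (-80/7)⁴ = 40960000/2401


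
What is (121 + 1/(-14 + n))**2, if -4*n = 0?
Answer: 2866249/196 ≈ 14624.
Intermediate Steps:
n = 0 (n = -1/4*0 = 0)
(121 + 1/(-14 + n))**2 = (121 + 1/(-14 + 0))**2 = (121 + 1/(-14))**2 = (121 - 1/14)**2 = (1693/14)**2 = 2866249/196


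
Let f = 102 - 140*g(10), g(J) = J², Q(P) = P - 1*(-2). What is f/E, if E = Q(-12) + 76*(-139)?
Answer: 6949/5287 ≈ 1.3144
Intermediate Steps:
Q(P) = 2 + P (Q(P) = P + 2 = 2 + P)
f = -13898 (f = 102 - 140*10² = 102 - 140*100 = 102 - 14000 = -13898)
E = -10574 (E = (2 - 12) + 76*(-139) = -10 - 10564 = -10574)
f/E = -13898/(-10574) = -13898*(-1/10574) = 6949/5287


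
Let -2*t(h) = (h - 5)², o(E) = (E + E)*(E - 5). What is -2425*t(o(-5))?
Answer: 21885625/2 ≈ 1.0943e+7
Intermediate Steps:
o(E) = 2*E*(-5 + E) (o(E) = (2*E)*(-5 + E) = 2*E*(-5 + E))
t(h) = -(-5 + h)²/2 (t(h) = -(h - 5)²/2 = -(-5 + h)²/2)
-2425*t(o(-5)) = -(-2425)*(-5 + 2*(-5)*(-5 - 5))²/2 = -(-2425)*(-5 + 2*(-5)*(-10))²/2 = -(-2425)*(-5 + 100)²/2 = -(-2425)*95²/2 = -(-2425)*9025/2 = -2425*(-9025/2) = 21885625/2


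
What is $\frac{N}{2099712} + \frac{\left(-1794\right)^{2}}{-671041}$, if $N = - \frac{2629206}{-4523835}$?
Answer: $- \frac{1698395513115301293}{354113951400554240} \approx -4.7962$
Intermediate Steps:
$N = \frac{876402}{1507945}$ ($N = \left(-2629206\right) \left(- \frac{1}{4523835}\right) = \frac{876402}{1507945} \approx 0.58119$)
$\frac{N}{2099712} + \frac{\left(-1794\right)^{2}}{-671041} = \frac{876402}{1507945 \cdot 2099712} + \frac{\left(-1794\right)^{2}}{-671041} = \frac{876402}{1507945} \cdot \frac{1}{2099712} + 3218436 \left(- \frac{1}{671041}\right) = \frac{146067}{527708368640} - \frac{3218436}{671041} = - \frac{1698395513115301293}{354113951400554240}$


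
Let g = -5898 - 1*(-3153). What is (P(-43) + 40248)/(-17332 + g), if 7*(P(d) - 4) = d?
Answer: -281721/140539 ≈ -2.0046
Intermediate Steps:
g = -2745 (g = -5898 + 3153 = -2745)
P(d) = 4 + d/7
(P(-43) + 40248)/(-17332 + g) = ((4 + (⅐)*(-43)) + 40248)/(-17332 - 2745) = ((4 - 43/7) + 40248)/(-20077) = (-15/7 + 40248)*(-1/20077) = (281721/7)*(-1/20077) = -281721/140539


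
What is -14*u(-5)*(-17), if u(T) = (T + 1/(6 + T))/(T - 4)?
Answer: 952/9 ≈ 105.78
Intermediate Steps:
u(T) = (T + 1/(6 + T))/(-4 + T)
-14*u(-5)*(-17) = -14*(1 + (-5)² + 6*(-5))/(-24 + (-5)² + 2*(-5))*(-17) = -14*(1 + 25 - 30)/(-24 + 25 - 10)*(-17) = -14*(-4)/(-9)*(-17) = -(-14)*(-4)/9*(-17) = -14*4/9*(-17) = -56/9*(-17) = 952/9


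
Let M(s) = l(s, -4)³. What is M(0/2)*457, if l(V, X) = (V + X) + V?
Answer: -29248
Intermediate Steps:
l(V, X) = X + 2*V
M(s) = (-4 + 2*s)³
M(0/2)*457 = (8*(-2 + 0/2)³)*457 = (8*(-2 + 0*(½))³)*457 = (8*(-2 + 0)³)*457 = (8*(-2)³)*457 = (8*(-8))*457 = -64*457 = -29248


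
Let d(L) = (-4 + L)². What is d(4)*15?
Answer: 0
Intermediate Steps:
d(4)*15 = (-4 + 4)²*15 = 0²*15 = 0*15 = 0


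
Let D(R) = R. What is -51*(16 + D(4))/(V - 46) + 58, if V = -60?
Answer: 3584/53 ≈ 67.623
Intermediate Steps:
-51*(16 + D(4))/(V - 46) + 58 = -51*(16 + 4)/(-60 - 46) + 58 = -1020/(-106) + 58 = -1020*(-1)/106 + 58 = -51*(-10/53) + 58 = 510/53 + 58 = 3584/53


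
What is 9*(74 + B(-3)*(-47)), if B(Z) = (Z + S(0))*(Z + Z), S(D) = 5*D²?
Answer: -6948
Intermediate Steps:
B(Z) = 2*Z² (B(Z) = (Z + 5*0²)*(Z + Z) = (Z + 5*0)*(2*Z) = (Z + 0)*(2*Z) = Z*(2*Z) = 2*Z²)
9*(74 + B(-3)*(-47)) = 9*(74 + (2*(-3)²)*(-47)) = 9*(74 + (2*9)*(-47)) = 9*(74 + 18*(-47)) = 9*(74 - 846) = 9*(-772) = -6948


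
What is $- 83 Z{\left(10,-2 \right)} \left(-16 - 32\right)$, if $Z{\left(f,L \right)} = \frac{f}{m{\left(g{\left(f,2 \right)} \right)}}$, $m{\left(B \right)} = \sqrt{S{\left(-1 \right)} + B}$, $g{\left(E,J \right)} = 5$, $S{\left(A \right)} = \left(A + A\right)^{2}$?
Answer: $13280$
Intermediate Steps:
$S{\left(A \right)} = 4 A^{2}$ ($S{\left(A \right)} = \left(2 A\right)^{2} = 4 A^{2}$)
$m{\left(B \right)} = \sqrt{4 + B}$ ($m{\left(B \right)} = \sqrt{4 \left(-1\right)^{2} + B} = \sqrt{4 \cdot 1 + B} = \sqrt{4 + B}$)
$Z{\left(f,L \right)} = \frac{f}{3}$ ($Z{\left(f,L \right)} = \frac{f}{\sqrt{4 + 5}} = \frac{f}{\sqrt{9}} = \frac{f}{3}$)
$- 83 Z{\left(10,-2 \right)} \left(-16 - 32\right) = - 83 \cdot \frac{1}{3} \cdot 10 \left(-16 - 32\right) = \left(-83\right) \frac{10}{3} \left(-48\right) = \left(- \frac{830}{3}\right) \left(-48\right) = 13280$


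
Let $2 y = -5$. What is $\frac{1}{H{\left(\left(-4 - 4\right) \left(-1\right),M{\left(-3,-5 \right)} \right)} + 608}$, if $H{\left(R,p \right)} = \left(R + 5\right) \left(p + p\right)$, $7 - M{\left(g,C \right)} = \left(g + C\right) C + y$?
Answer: $- \frac{1}{185} \approx -0.0054054$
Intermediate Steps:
$y = - \frac{5}{2}$ ($y = \frac{1}{2} \left(-5\right) = - \frac{5}{2} \approx -2.5$)
$M{\left(g,C \right)} = \frac{19}{2} - C \left(C + g\right)$ ($M{\left(g,C \right)} = 7 - \left(\left(g + C\right) C - \frac{5}{2}\right) = 7 - \left(\left(C + g\right) C - \frac{5}{2}\right) = 7 - \left(C \left(C + g\right) - \frac{5}{2}\right) = 7 - \left(- \frac{5}{2} + C \left(C + g\right)\right) = \frac{19}{2} - C \left(C + g\right)$)
$H{\left(R,p \right)} = 2 p \left(5 + R\right)$ ($H{\left(R,p \right)} = \left(5 + R\right) 2 p = 2 p \left(5 + R\right)$)
$\frac{1}{H{\left(\left(-4 - 4\right) \left(-1\right),M{\left(-3,-5 \right)} \right)} + 608} = \frac{1}{2 \left(\frac{19}{2} - \left(-5\right)^{2} - \left(-5\right) \left(-3\right)\right) \left(5 + \left(-4 - 4\right) \left(-1\right)\right) + 608} = \frac{1}{2 \left(\frac{19}{2} - 25 - 15\right) \left(5 - -8\right) + 608} = \frac{1}{2 \left(\frac{19}{2} - 25 - 15\right) \left(5 + 8\right) + 608} = \frac{1}{2 \left(- \frac{61}{2}\right) 13 + 608} = \frac{1}{-793 + 608} = \frac{1}{-185} = - \frac{1}{185}$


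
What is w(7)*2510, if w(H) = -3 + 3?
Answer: 0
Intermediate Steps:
w(H) = 0
w(7)*2510 = 0*2510 = 0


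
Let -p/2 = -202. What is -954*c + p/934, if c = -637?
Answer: 283795168/467 ≈ 6.0770e+5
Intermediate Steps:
p = 404 (p = -2*(-202) = 404)
-954*c + p/934 = -954*(-637) + 404/934 = 607698 + 404*(1/934) = 607698 + 202/467 = 283795168/467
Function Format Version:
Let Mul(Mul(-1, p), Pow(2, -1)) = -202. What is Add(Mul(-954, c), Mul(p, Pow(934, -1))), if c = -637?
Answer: Rational(283795168, 467) ≈ 6.0770e+5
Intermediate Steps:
p = 404 (p = Mul(-2, -202) = 404)
Add(Mul(-954, c), Mul(p, Pow(934, -1))) = Add(Mul(-954, -637), Mul(404, Pow(934, -1))) = Add(607698, Mul(404, Rational(1, 934))) = Add(607698, Rational(202, 467)) = Rational(283795168, 467)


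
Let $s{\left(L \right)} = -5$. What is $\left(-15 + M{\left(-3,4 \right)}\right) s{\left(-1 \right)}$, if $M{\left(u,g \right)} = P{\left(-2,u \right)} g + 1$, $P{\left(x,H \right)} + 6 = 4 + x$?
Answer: $150$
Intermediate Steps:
$P{\left(x,H \right)} = -2 + x$ ($P{\left(x,H \right)} = -6 + \left(4 + x\right) = -2 + x$)
$M{\left(u,g \right)} = 1 - 4 g$ ($M{\left(u,g \right)} = \left(-2 - 2\right) g + 1 = - 4 g + 1 = 1 - 4 g$)
$\left(-15 + M{\left(-3,4 \right)}\right) s{\left(-1 \right)} = \left(-15 + \left(1 - 16\right)\right) \left(-5\right) = \left(-15 - 15\right) \left(-5\right) = \left(-30\right) \left(-5\right) = 150$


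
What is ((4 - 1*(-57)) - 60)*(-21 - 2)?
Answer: -23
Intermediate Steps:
((4 - 1*(-57)) - 60)*(-21 - 2) = ((4 + 57) - 60)*(-23) = (61 - 60)*(-23) = 1*(-23) = -23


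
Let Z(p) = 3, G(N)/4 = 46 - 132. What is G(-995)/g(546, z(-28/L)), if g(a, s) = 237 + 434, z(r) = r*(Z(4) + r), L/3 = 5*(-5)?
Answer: -344/671 ≈ -0.51267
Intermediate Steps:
G(N) = -344 (G(N) = 4*(46 - 132) = 4*(-86) = -344)
L = -75 (L = 3*(5*(-5)) = 3*(-25) = -75)
z(r) = r*(3 + r)
g(a, s) = 671
G(-995)/g(546, z(-28/L)) = -344/671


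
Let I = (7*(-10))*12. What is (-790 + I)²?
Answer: 2656900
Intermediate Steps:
I = -840 (I = -70*12 = -840)
(-790 + I)² = (-790 - 840)² = (-1630)² = 2656900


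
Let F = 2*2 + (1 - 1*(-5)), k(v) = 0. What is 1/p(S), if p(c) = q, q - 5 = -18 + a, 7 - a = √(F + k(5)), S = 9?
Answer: -3/13 + √10/26 ≈ -0.10914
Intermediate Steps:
F = 10 (F = 4 + (1 + 5) = 4 + 6 = 10)
a = 7 - √10 (a = 7 - √(10 + 0) = 7 - √10 ≈ 3.8377)
q = -6 - √10 (q = 5 + (-18 + (7 - √10)) = 5 + (-11 - √10) = -6 - √10 ≈ -9.1623)
p(c) = -6 - √10
1/p(S) = 1/(-6 - √10)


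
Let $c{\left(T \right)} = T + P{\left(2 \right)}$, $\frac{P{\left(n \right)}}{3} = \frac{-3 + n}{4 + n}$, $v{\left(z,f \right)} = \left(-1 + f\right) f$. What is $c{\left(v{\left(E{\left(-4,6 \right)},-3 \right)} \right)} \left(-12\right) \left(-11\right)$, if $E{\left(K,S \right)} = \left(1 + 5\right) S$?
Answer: $1518$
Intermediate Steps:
$E{\left(K,S \right)} = 6 S$
$v{\left(z,f \right)} = f \left(-1 + f\right)$
$P{\left(n \right)} = \frac{3 \left(-3 + n\right)}{4 + n}$ ($P{\left(n \right)} = 3 \frac{-3 + n}{4 + n} = \frac{3 \left(-3 + n\right)}{4 + n}$)
$c{\left(T \right)} = - \frac{1}{2} + T$ ($c{\left(T \right)} = T + \frac{3 \left(-3 + 2\right)}{4 + 2} = T + 3 \cdot \frac{1}{6} \left(-1\right) = T - \frac{1}{2} = - \frac{1}{2} + T$)
$c{\left(v{\left(E{\left(-4,6 \right)},-3 \right)} \right)} \left(-12\right) \left(-11\right) = \left(- \frac{1}{2} - 3 \left(-1 - 3\right)\right) \left(-12\right) \left(-11\right) = \left(- \frac{1}{2} - -12\right) \left(-12\right) \left(-11\right) = \left(- \frac{1}{2} + 12\right) \left(-12\right) \left(-11\right) = \frac{23}{2} \left(-12\right) \left(-11\right) = \left(-138\right) \left(-11\right) = 1518$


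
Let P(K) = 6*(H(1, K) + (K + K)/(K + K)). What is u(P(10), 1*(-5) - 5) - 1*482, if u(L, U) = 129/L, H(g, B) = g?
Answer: -1885/4 ≈ -471.25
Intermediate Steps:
P(K) = 12 (P(K) = 6*(1 + (K + K)/(K + K)) = 6*(1 + (2*K)/((2*K))) = 6*(1 + (2*K)*(1/(2*K))) = 6*(1 + 1) = 6*2 = 12)
u(P(10), 1*(-5) - 5) - 1*482 = 129/12 - 1*482 = 129*(1/12) - 482 = 43/4 - 482 = -1885/4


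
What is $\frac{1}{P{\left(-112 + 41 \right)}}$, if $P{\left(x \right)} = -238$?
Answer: $- \frac{1}{238} \approx -0.0042017$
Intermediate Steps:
$\frac{1}{P{\left(-112 + 41 \right)}} = \frac{1}{-238} = - \frac{1}{238}$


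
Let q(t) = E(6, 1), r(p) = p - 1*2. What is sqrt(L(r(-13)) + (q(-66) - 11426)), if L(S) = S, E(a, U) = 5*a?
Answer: I*sqrt(11411) ≈ 106.82*I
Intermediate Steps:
r(p) = -2 + p (r(p) = p - 2 = -2 + p)
q(t) = 30 (q(t) = 5*6 = 30)
sqrt(L(r(-13)) + (q(-66) - 11426)) = sqrt((-2 - 13) + (30 - 11426)) = sqrt(-15 - 11396) = sqrt(-11411) = I*sqrt(11411)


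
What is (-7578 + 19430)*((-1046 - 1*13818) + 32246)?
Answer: 206011464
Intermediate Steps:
(-7578 + 19430)*((-1046 - 1*13818) + 32246) = 11852*((-1046 - 13818) + 32246) = 11852*(-14864 + 32246) = 11852*17382 = 206011464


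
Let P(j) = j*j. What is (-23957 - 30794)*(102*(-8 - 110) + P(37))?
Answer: 584028917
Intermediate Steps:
P(j) = j²
(-23957 - 30794)*(102*(-8 - 110) + P(37)) = (-23957 - 30794)*(102*(-8 - 110) + 37²) = -54751*(102*(-118) + 1369) = -54751*(-12036 + 1369) = -54751*(-10667) = 584028917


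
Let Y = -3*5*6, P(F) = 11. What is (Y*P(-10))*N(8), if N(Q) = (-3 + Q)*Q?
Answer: -39600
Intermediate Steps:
N(Q) = Q*(-3 + Q)
Y = -90 (Y = -15*6 = -90)
(Y*P(-10))*N(8) = (-90*11)*(8*(-3 + 8)) = -7920*5 = -990*40 = -39600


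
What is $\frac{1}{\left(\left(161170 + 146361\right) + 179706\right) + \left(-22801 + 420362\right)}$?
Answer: $\frac{1}{884798} \approx 1.1302 \cdot 10^{-6}$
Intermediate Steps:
$\frac{1}{\left(\left(161170 + 146361\right) + 179706\right) + \left(-22801 + 420362\right)} = \frac{1}{\left(307531 + 179706\right) + 397561} = \frac{1}{487237 + 397561} = \frac{1}{884798}$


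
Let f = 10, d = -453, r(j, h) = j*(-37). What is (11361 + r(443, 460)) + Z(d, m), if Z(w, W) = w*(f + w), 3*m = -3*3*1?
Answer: 195649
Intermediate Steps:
r(j, h) = -37*j
m = -3 (m = (-3*3*1)/3 = (-9*1)/3 = (⅓)*(-9) = -3)
Z(w, W) = w*(10 + w)
(11361 + r(443, 460)) + Z(d, m) = (11361 - 37*443) - 453*(10 - 453) = (11361 - 16391) - 453*(-443) = -5030 + 200679 = 195649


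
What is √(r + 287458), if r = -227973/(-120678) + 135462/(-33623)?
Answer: 3*√58427227310262358763230/1352518798 ≈ 536.15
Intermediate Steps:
r = -2894049019/1352518798 (r = -227973*(-1/120678) + 135462*(-1/33623) = 75991/40226 - 135462/33623 = -2894049019/1352518798 ≈ -2.1397)
√(r + 287458) = √(-2894049019/1352518798 + 287458) = √(388789454586465/1352518798) = 3*√58427227310262358763230/1352518798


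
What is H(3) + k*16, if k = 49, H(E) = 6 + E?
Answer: 793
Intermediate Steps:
H(3) + k*16 = (6 + 3) + 49*16 = 9 + 784 = 793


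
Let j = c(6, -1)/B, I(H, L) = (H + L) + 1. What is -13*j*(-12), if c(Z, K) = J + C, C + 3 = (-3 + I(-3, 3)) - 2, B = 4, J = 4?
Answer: -117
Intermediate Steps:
I(H, L) = 1 + H + L
C = -7 (C = -3 + ((-3 + (1 - 3 + 3)) - 2) = -3 + ((-3 + 1) - 2) = -3 + (-2 - 2) = -3 - 4 = -7)
c(Z, K) = -3 (c(Z, K) = 4 - 7 = -3)
j = -¾ (j = -3/4 = -3*¼ = -¾ ≈ -0.75000)
-13*j*(-12) = -13*(-¾)*(-12) = (39/4)*(-12) = -117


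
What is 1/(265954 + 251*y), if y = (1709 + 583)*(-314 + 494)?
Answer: 1/103818514 ≈ 9.6322e-9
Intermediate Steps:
y = 412560 (y = 2292*180 = 412560)
1/(265954 + 251*y) = 1/(265954 + 251*412560) = 1/(265954 + 103552560) = 1/103818514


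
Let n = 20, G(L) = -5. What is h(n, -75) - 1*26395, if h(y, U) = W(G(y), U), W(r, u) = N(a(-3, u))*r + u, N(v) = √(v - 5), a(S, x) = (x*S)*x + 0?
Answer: -26470 - 20*I*√1055 ≈ -26470.0 - 649.62*I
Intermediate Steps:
a(S, x) = S*x² (a(S, x) = (S*x)*x + 0 = S*x² + 0 = S*x²)
N(v) = √(-5 + v)
W(r, u) = u + r*√(-5 - 3*u²) (W(r, u) = √(-5 - 3*u²)*r + u = r*√(-5 - 3*u²) + u = u + r*√(-5 - 3*u²))
h(y, U) = U - 5*√(-5 - 3*U²)
h(n, -75) - 1*26395 = (-75 - 5*√(-5 - 3*(-75)²)) - 1*26395 = (-75 - 5*√(-5 - 3*5625)) - 26395 = (-75 - 5*√(-5 - 16875)) - 26395 = (-75 - 20*I*√1055) - 26395 = -26470 - 20*I*√1055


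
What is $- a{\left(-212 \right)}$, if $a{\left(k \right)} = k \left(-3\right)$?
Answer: $-636$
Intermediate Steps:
$a{\left(k \right)} = - 3 k$
$- a{\left(-212 \right)} = - \left(-3\right) \left(-212\right) = \left(-1\right) 636 = -636$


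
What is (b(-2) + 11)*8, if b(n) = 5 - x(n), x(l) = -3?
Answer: 152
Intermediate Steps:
b(n) = 8 (b(n) = 5 - 1*(-3) = 5 + 3 = 8)
(b(-2) + 11)*8 = (8 + 11)*8 = 19*8 = 152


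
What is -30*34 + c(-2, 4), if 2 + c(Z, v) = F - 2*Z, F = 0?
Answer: -1018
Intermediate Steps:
c(Z, v) = -2 - 2*Z (c(Z, v) = -2 + (0 - 2*Z) = -2 - 2*Z)
-30*34 + c(-2, 4) = -30*34 + (-2 - 2*(-2)) = -1020 + (-2 + 4) = -1020 + 2 = -1018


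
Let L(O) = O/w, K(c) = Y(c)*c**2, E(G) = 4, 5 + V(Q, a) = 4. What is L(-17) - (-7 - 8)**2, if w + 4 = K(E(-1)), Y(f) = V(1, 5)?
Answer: -4483/20 ≈ -224.15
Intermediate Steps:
V(Q, a) = -1 (V(Q, a) = -5 + 4 = -1)
Y(f) = -1
K(c) = -c**2
w = -20 (w = -4 - 1*4**2 = -4 - 1*16 = -4 - 16 = -20)
L(O) = -O/20 (L(O) = O/(-20) = O*(-1/20) = -O/20)
L(-17) - (-7 - 8)**2 = -1/20*(-17) - (-7 - 8)**2 = 17/20 - 1*(-15)**2 = 17/20 - 1*225 = 17/20 - 225 = -4483/20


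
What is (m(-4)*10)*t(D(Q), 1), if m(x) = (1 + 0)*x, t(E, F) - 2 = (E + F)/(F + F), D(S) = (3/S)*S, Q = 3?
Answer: -160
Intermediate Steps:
D(S) = 3
t(E, F) = 2 + (E + F)/(2*F) (t(E, F) = 2 + (E + F)/(F + F) = 2 + (E + F)/((2*F)) = 2 + (E + F)*(1/(2*F)) = 2 + (E + F)/(2*F))
m(x) = x (m(x) = 1*x = x)
(m(-4)*10)*t(D(Q), 1) = (-4*10)*((½)*(3 + 5*1)/1) = -20*(3 + 5) = -20*8 = -40*4 = -160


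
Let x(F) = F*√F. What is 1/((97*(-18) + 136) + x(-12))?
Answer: I/(2*(-805*I + 12*√3)) ≈ -0.0006207 + 1.6026e-5*I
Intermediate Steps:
x(F) = F^(3/2)
1/((97*(-18) + 136) + x(-12)) = 1/((97*(-18) + 136) + (-12)^(3/2)) = 1/((-1746 + 136) - 24*I*√3) = 1/(-1610 - 24*I*√3)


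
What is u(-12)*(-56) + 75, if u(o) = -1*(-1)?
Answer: 19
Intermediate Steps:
u(o) = 1
u(-12)*(-56) + 75 = 1*(-56) + 75 = -56 + 75 = 19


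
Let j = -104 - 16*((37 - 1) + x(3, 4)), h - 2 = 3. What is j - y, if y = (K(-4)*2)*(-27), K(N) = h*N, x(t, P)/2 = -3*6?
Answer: -1184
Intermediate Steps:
h = 5 (h = 2 + 3 = 5)
x(t, P) = -36 (x(t, P) = 2*(-3*6) = 2*(-18) = -36)
K(N) = 5*N
y = 1080 (y = ((5*(-4))*2)*(-27) = -20*2*(-27) = -40*(-27) = 1080)
j = -104 (j = -104 - 16*((37 - 1) - 36) = -104 - 16*(36 - 36) = -104 - 16*0 = -104 + 0 = -104)
j - y = -104 - 1*1080 = -104 - 1080 = -1184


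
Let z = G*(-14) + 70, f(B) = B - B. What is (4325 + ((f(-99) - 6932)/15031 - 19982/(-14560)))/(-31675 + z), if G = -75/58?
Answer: -13727607497069/100236111393600 ≈ -0.13695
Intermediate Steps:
G = -75/58 (G = -75*1/58 = -75/58 ≈ -1.2931)
f(B) = 0
z = 2555/29 (z = -75/58*(-14) + 70 = 525/29 + 70 = 2555/29 ≈ 88.103)
(4325 + ((f(-99) - 6932)/15031 - 19982/(-14560)))/(-31675 + z) = (4325 + ((0 - 6932)/15031 - 19982/(-14560)))/(-31675 + 2555/29) = (4325 + (-6932*1/15031 - 19982*(-1/14560)))/(-916020/29) = (4325 + (-6932/15031 + 9991/7280))*(-29/916020) = (4325 + 99709761/109425680)*(-29/916020) = (473365775761/109425680)*(-29/916020) = -13727607497069/100236111393600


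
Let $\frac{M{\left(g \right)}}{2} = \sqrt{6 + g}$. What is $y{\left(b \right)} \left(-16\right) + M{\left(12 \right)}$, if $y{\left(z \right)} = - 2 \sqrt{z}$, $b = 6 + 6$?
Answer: $6 \sqrt{2} + 64 \sqrt{3} \approx 119.34$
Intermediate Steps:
$b = 12$
$M{\left(g \right)} = 2 \sqrt{6 + g}$
$y{\left(b \right)} \left(-16\right) + M{\left(12 \right)} = - 2 \sqrt{12} \left(-16\right) + 2 \sqrt{6 + 12} = - 2 \cdot 2 \sqrt{3} \left(-16\right) + 2 \sqrt{18} = - 4 \sqrt{3} \left(-16\right) + 2 \cdot 3 \sqrt{2} = 64 \sqrt{3} + 6 \sqrt{2} = 6 \sqrt{2} + 64 \sqrt{3}$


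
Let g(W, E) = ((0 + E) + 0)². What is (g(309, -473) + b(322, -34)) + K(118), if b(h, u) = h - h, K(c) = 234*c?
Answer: 251341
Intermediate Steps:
b(h, u) = 0
g(W, E) = E² (g(W, E) = (E + 0)² = E²)
(g(309, -473) + b(322, -34)) + K(118) = ((-473)² + 0) + 234*118 = (223729 + 0) + 27612 = 223729 + 27612 = 251341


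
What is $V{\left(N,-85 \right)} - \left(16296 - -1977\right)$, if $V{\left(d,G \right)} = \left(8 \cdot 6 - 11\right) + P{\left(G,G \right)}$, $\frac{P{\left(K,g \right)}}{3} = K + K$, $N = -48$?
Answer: $-18746$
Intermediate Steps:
$P{\left(K,g \right)} = 6 K$ ($P{\left(K,g \right)} = 3 \left(K + K\right) = 3 \cdot 2 K = 6 K$)
$V{\left(d,G \right)} = 37 + 6 G$ ($V{\left(d,G \right)} = \left(8 \cdot 6 - 11\right) + 6 G = \left(48 - 11\right) + 6 G = 37 + 6 G$)
$V{\left(N,-85 \right)} - \left(16296 - -1977\right) = \left(37 + 6 \left(-85\right)\right) - \left(16296 - -1977\right) = \left(37 - 510\right) - \left(16296 + \left(-58 + 2035\right)\right) = -473 - \left(16296 + 1977\right) = -473 - 18273 = -18746$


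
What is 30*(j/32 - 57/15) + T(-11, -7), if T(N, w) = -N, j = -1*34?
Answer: -1079/8 ≈ -134.88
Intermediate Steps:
j = -34
30*(j/32 - 57/15) + T(-11, -7) = 30*(-34/32 - 57/15) - 1*(-11) = 30*(-34*1/32 - 57*1/15) + 11 = 30*(-17/16 - 19/5) + 11 = 30*(-389/80) + 11 = -1167/8 + 11 = -1079/8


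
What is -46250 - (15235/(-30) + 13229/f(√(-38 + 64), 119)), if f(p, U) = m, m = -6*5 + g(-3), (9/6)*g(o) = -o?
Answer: -3802655/84 ≈ -45270.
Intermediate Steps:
g(o) = -2*o/3 (g(o) = 2*(-o)/3 = -2*o/3)
m = -28 (m = -6*5 - ⅔*(-3) = -30 + 2 = -28)
f(p, U) = -28
-46250 - (15235/(-30) + 13229/f(√(-38 + 64), 119)) = -46250 - (15235/(-30) + 13229/(-28)) = -46250 - (15235*(-1/30) + 13229*(-1/28)) = -46250 - (-3047/6 - 13229/28) = -46250 - 1*(-82345/84) = -46250 + 82345/84 = -3802655/84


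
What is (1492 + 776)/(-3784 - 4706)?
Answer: -378/1415 ≈ -0.26714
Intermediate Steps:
(1492 + 776)/(-3784 - 4706) = 2268/(-8490) = 2268*(-1/8490) = -378/1415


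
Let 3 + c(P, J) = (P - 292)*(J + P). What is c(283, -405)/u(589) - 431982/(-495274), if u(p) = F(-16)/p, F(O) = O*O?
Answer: 159770015031/63395072 ≈ 2520.2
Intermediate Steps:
F(O) = O²
c(P, J) = -3 + (-292 + P)*(J + P) (c(P, J) = -3 + (P - 292)*(J + P) = -3 + (-292 + P)*(J + P))
u(p) = 256/p (u(p) = (-16)²/p = 256/p)
c(283, -405)/u(589) - 431982/(-495274) = (-3 + 283² - 292*(-405) - 292*283 - 405*283)/((256/589)) - 431982/(-495274) = (-3 + 80089 + 118260 - 82636 - 114615)/((256*(1/589))) - 431982*(-1/495274) = 1095/(256/589) + 215991/247637 = 1095*(589/256) + 215991/247637 = 644955/256 + 215991/247637 = 159770015031/63395072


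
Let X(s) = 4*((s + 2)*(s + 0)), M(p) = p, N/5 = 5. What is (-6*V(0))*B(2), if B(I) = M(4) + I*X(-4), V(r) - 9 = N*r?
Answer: -3672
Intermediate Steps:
N = 25 (N = 5*5 = 25)
V(r) = 9 + 25*r
X(s) = 4*s*(2 + s) (X(s) = 4*((2 + s)*s) = 4*(s*(2 + s)) = 4*s*(2 + s))
B(I) = 4 + 32*I (B(I) = 4 + I*(4*(-4)*(2 - 4)) = 4 + I*(4*(-4)*(-2)) = 4 + I*32 = 4 + 32*I)
(-6*V(0))*B(2) = (-6*(9 + 25*0))*(4 + 32*2) = (-6*(9 + 0))*(4 + 64) = -6*9*68 = -54*68 = -3672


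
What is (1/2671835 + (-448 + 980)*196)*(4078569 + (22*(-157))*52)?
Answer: 1086241095687193281/2671835 ≈ 4.0655e+11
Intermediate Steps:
(1/2671835 + (-448 + 980)*196)*(4078569 + (22*(-157))*52) = (1/2671835 + 532*196)*(4078569 - 3454*52) = (1/2671835 + 104272)*(4078569 - 179608) = (278597579121/2671835)*3898961 = 1086241095687193281/2671835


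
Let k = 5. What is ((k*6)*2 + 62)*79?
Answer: 9638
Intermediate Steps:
((k*6)*2 + 62)*79 = ((5*6)*2 + 62)*79 = (30*2 + 62)*79 = (60 + 62)*79 = 122*79 = 9638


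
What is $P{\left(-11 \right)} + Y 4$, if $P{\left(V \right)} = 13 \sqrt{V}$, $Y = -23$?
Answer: $-92 + 13 i \sqrt{11} \approx -92.0 + 43.116 i$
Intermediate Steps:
$P{\left(-11 \right)} + Y 4 = 13 \sqrt{-11} - 92 = 13 i \sqrt{11} - 92 = -92 + 13 i \sqrt{11}$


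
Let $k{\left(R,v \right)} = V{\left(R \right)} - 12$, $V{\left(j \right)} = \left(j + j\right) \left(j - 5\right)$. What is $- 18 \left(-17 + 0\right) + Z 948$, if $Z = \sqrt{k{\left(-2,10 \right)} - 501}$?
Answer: $306 + 948 i \sqrt{485} \approx 306.0 + 20878.0 i$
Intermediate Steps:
$V{\left(j \right)} = 2 j \left(-5 + j\right)$
$k{\left(R,v \right)} = -12 + 2 R \left(-5 + R\right)$ ($k{\left(R,v \right)} = 2 R \left(-5 + R\right) - 12 = -12 + 2 R \left(-5 + R\right)$)
$Z = i \sqrt{485}$ ($Z = \sqrt{\left(-12 + 2 \left(-2\right) \left(-5 - 2\right)\right) - 501} = \sqrt{\left(-12 + 2 \left(-2\right) \left(-7\right)\right) - 501} = \sqrt{\left(-12 + 28\right) - 501} = \sqrt{16 - 501} = \sqrt{-485} = i \sqrt{485} \approx 22.023 i$)
$- 18 \left(-17 + 0\right) + Z 948 = - 18 \left(-17 + 0\right) + i \sqrt{485} \cdot 948 = \left(-18\right) \left(-17\right) + 948 i \sqrt{485} = 306 + 948 i \sqrt{485}$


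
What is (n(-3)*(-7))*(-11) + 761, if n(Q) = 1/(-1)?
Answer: 684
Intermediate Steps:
n(Q) = -1
(n(-3)*(-7))*(-11) + 761 = -1*(-7)*(-11) + 761 = 7*(-11) + 761 = -77 + 761 = 684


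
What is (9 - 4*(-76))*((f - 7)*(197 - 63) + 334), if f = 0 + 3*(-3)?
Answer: -566530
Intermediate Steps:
f = -9 (f = 0 - 9 = -9)
(9 - 4*(-76))*((f - 7)*(197 - 63) + 334) = (9 - 4*(-76))*((-9 - 7)*(197 - 63) + 334) = (9 + 304)*(-16*134 + 334) = 313*(-2144 + 334) = 313*(-1810) = -566530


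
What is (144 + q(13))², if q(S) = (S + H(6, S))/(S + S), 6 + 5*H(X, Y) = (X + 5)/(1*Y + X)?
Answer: 31828700836/1525225 ≈ 20868.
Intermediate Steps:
H(X, Y) = -6/5 + (5 + X)/(5*(X + Y)) (H(X, Y) = -6/5 + ((X + 5)/(1*Y + X))/5 = -6/5 + ((5 + X)/(Y + X))/5 = -6/5 + ((5 + X)/(X + Y))/5 = -6/5 + (5 + X)/(5*(X + Y)))
q(S) = (S + (-5 - 6*S/5)/(6 + S))/(2*S) (q(S) = (S + (1 - 1*6 - 6*S/5)/(6 + S))/(S + S) = (S + (1 - 6 - 6*S/5)/(6 + S))/((2*S)) = (S + (-5 - 6*S/5)/(6 + S))*(1/(2*S)) = (S + (-5 - 6*S/5)/(6 + S))/(2*S))
(144 + q(13))² = (144 + (⅒)*(-25 + 5*13² + 24*13)/(13*(6 + 13)))² = (144 + (⅒)*(1/13)*(-25 + 5*169 + 312)/19)² = (144 + (⅒)*(1/13)*(1/19)*(-25 + 845 + 312))² = (144 + (⅒)*(1/13)*(1/19)*1132)² = (144 + 566/1235)² = (178406/1235)² = 31828700836/1525225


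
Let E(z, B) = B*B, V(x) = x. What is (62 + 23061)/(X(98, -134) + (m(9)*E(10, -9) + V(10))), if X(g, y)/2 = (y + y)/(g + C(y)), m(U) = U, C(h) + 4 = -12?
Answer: 948043/30031 ≈ 31.569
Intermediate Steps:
C(h) = -16 (C(h) = -4 - 12 = -16)
X(g, y) = 4*y/(-16 + g) (X(g, y) = 2*((y + y)/(g - 16)) = 2*((2*y)/(-16 + g)) = 2*(2*y/(-16 + g)) = 4*y/(-16 + g))
E(z, B) = B²
(62 + 23061)/(X(98, -134) + (m(9)*E(10, -9) + V(10))) = (62 + 23061)/(4*(-134)/(-16 + 98) + (9*(-9)² + 10)) = 23123/(4*(-134)/82 + (9*81 + 10)) = 23123/(4*(-134)*(1/82) + (729 + 10)) = 23123/(-268/41 + 739) = 23123/(30031/41) = 23123*(41/30031) = 948043/30031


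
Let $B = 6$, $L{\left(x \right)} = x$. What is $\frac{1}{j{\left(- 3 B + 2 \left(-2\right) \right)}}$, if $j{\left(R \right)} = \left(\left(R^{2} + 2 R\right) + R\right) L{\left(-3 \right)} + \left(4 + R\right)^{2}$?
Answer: $- \frac{1}{930} \approx -0.0010753$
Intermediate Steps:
$j{\left(R \right)} = \left(4 + R\right)^{2} - 9 R - 3 R^{2}$ ($j{\left(R \right)} = \left(\left(R^{2} + 2 R\right) + R\right) \left(-3\right) + \left(4 + R\right)^{2} = \left(R^{2} + 3 R\right) \left(-3\right) + \left(4 + R\right)^{2} = \left(- 9 R - 3 R^{2}\right) + \left(4 + R\right)^{2} = \left(4 + R\right)^{2} - 9 R - 3 R^{2}$)
$\frac{1}{j{\left(- 3 B + 2 \left(-2\right) \right)}} = \frac{1}{16 - \left(\left(-3\right) 6 + 2 \left(-2\right)\right) - 2 \left(\left(-3\right) 6 + 2 \left(-2\right)\right)^{2}} = \frac{1}{16 - \left(-18 - 4\right) - 2 \left(-18 - 4\right)^{2}} = \frac{1}{16 - -22 - 2 \left(-22\right)^{2}} = \frac{1}{16 + 22 - 968} = \frac{1}{-930} = - \frac{1}{930}$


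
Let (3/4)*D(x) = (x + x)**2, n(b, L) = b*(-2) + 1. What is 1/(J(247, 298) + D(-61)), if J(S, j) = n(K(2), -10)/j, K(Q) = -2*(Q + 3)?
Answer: 894/17741791 ≈ 5.0389e-5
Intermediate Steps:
K(Q) = -6 - 2*Q (K(Q) = -2*(3 + Q) = -6 - 2*Q)
n(b, L) = 1 - 2*b (n(b, L) = -2*b + 1 = 1 - 2*b)
J(S, j) = 21/j (J(S, j) = (1 - 2*(-6 - 2*2))/j = (1 - 2*(-6 - 4))/j = (1 - 2*(-10))/j = (1 + 20)/j = 21/j)
D(x) = 16*x**2/3 (D(x) = 4*(x + x)**2/3 = 4*(2*x)**2/3 = 4*(4*x**2)/3 = 16*x**2/3)
1/(J(247, 298) + D(-61)) = 1/(21/298 + (16/3)*(-61)**2) = 1/(21*(1/298) + (16/3)*3721) = 1/(21/298 + 59536/3) = 1/(17741791/894) = 894/17741791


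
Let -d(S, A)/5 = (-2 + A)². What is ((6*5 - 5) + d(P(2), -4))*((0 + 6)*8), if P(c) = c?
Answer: -7440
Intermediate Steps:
d(S, A) = -5*(-2 + A)²
((6*5 - 5) + d(P(2), -4))*((0 + 6)*8) = ((6*5 - 5) - 5*(-2 - 4)²)*((0 + 6)*8) = ((30 - 5) - 5*(-6)²)*(6*8) = (25 - 5*36)*48 = (25 - 180)*48 = -155*48 = -7440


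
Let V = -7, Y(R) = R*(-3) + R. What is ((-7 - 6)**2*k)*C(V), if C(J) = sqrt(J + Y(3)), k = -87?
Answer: -14703*I*sqrt(13) ≈ -53012.0*I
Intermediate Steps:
Y(R) = -2*R (Y(R) = -3*R + R = -2*R)
C(J) = sqrt(-6 + J) (C(J) = sqrt(J - 2*3) = sqrt(J - 6) = sqrt(-6 + J))
((-7 - 6)**2*k)*C(V) = ((-7 - 6)**2*(-87))*sqrt(-6 - 7) = ((-13)**2*(-87))*sqrt(-13) = (169*(-87))*(I*sqrt(13)) = -14703*I*sqrt(13)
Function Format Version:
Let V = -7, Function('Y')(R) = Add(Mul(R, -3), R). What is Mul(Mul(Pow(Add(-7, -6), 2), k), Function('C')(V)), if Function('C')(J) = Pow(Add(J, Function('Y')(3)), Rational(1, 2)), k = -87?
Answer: Mul(-14703, I, Pow(13, Rational(1, 2))) ≈ Mul(-53012., I)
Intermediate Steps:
Function('Y')(R) = Mul(-2, R) (Function('Y')(R) = Add(Mul(-3, R), R) = Mul(-2, R))
Function('C')(J) = Pow(Add(-6, J), Rational(1, 2)) (Function('C')(J) = Pow(Add(J, Mul(-2, 3)), Rational(1, 2)) = Pow(Add(J, -6), Rational(1, 2)) = Pow(Add(-6, J), Rational(1, 2)))
Mul(Mul(Pow(Add(-7, -6), 2), k), Function('C')(V)) = Mul(Mul(Pow(Add(-7, -6), 2), -87), Pow(Add(-6, -7), Rational(1, 2))) = Mul(Mul(Pow(-13, 2), -87), Pow(-13, Rational(1, 2))) = Mul(Mul(169, -87), Mul(I, Pow(13, Rational(1, 2)))) = Mul(-14703, Mul(I, Pow(13, Rational(1, 2)))) = Mul(-14703, I, Pow(13, Rational(1, 2)))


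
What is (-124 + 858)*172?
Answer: 126248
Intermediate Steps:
(-124 + 858)*172 = 734*172 = 126248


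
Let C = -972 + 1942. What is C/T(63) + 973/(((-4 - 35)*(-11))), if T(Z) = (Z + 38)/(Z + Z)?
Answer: 52530653/43329 ≈ 1212.4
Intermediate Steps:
T(Z) = (38 + Z)/(2*Z) (T(Z) = (38 + Z)/((2*Z)) = (38 + Z)*(1/(2*Z)) = (38 + Z)/(2*Z))
C = 970
C/T(63) + 973/(((-4 - 35)*(-11))) = 970/(((1/2)*(38 + 63)/63)) + 973/(((-4 - 35)*(-11))) = 970/(((1/2)*(1/63)*101)) + 973/((-39*(-11))) = 970/(101/126) + 973/429 = 970*(126/101) + 973*(1/429) = 122220/101 + 973/429 = 52530653/43329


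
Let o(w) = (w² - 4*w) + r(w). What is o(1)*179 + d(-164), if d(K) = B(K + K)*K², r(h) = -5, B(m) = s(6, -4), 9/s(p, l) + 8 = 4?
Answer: -61948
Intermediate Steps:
s(p, l) = -9/4 (s(p, l) = 9/(-8 + 4) = 9/(-4) = 9*(-¼) = -9/4)
B(m) = -9/4
o(w) = -5 + w² - 4*w (o(w) = (w² - 4*w) - 5 = -5 + w² - 4*w)
d(K) = -9*K²/4
o(1)*179 + d(-164) = (-5 + 1² - 4*1)*179 - 9/4*(-164)² = (-5 + 1 - 4)*179 - 9/4*26896 = -8*179 - 60516 = -1432 - 60516 = -61948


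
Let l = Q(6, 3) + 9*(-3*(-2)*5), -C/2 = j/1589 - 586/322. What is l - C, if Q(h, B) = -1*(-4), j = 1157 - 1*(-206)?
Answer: 9943554/36547 ≈ 272.08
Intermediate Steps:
j = 1363 (j = 1157 + 206 = 1363)
Q(h, B) = 4
C = 70324/36547 (C = -2*(1363/1589 - 586/322) = -2*(1363*(1/1589) - 586*1/322) = -2*(1363/1589 - 293/161) = -2*(-35162/36547) = 70324/36547 ≈ 1.9242)
l = 274 (l = 4 + 9*(-3*(-2)*5) = 4 + 9*(6*5) = 4 + 9*30 = 4 + 270 = 274)
l - C = 274 - 1*70324/36547 = 274 - 70324/36547 = 9943554/36547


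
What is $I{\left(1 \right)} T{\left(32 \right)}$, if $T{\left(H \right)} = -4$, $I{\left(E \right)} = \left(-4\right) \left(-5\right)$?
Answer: $-80$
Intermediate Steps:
$I{\left(E \right)} = 20$
$I{\left(1 \right)} T{\left(32 \right)} = 20 \left(-4\right) = -80$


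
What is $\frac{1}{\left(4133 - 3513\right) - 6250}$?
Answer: $- \frac{1}{5630} \approx -0.00017762$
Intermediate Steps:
$\frac{1}{\left(4133 - 3513\right) - 6250} = \frac{1}{620 - 6250} = \frac{1}{-5630} = - \frac{1}{5630}$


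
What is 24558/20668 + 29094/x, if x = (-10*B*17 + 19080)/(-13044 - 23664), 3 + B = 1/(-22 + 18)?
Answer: -22072581249801/405764510 ≈ -54398.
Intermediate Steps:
B = -13/4 (B = -3 + 1/(-22 + 18) = -3 + 1/(-4) = -3 - 1/4 = -13/4 ≈ -3.2500)
x = -39265/73416 (x = (-10*(-13/4)*17 + 19080)/(-13044 - 23664) = ((65/2)*17 + 19080)/(-36708) = (1105/2 + 19080)*(-1/36708) = (39265/2)*(-1/36708) = -39265/73416 ≈ -0.53483)
24558/20668 + 29094/x = 24558/20668 + 29094/(-39265/73416) = 24558*(1/20668) + 29094*(-73416/39265) = 12279/10334 - 2135965104/39265 = -22072581249801/405764510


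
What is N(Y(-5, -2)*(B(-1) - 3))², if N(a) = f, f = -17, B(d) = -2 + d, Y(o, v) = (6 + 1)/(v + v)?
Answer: 289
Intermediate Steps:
Y(o, v) = 7/(2*v) (Y(o, v) = 7/((2*v)) = 7*(1/(2*v)) = 7/(2*v))
N(a) = -17
N(Y(-5, -2)*(B(-1) - 3))² = (-17)² = 289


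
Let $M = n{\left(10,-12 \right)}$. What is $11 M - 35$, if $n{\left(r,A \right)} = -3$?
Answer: $-68$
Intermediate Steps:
$M = -3$
$11 M - 35 = 11 \left(-3\right) - 35 = -33 - 35 = -68$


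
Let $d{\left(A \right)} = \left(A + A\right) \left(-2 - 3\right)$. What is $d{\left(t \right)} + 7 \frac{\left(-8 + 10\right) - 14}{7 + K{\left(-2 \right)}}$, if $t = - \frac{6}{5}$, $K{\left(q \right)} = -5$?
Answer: $-30$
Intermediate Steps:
$t = - \frac{6}{5}$ ($t = \left(-6\right) \frac{1}{5} = - \frac{6}{5} \approx -1.2$)
$d{\left(A \right)} = - 10 A$ ($d{\left(A \right)} = 2 A \left(-5\right) = - 10 A$)
$d{\left(t \right)} + 7 \frac{\left(-8 + 10\right) - 14}{7 + K{\left(-2 \right)}} = \left(-10\right) \left(- \frac{6}{5}\right) + 7 \frac{\left(-8 + 10\right) - 14}{7 - 5} = 12 + 7 \frac{2 - 14}{2} = 12 + 7 \left(\left(-12\right) \frac{1}{2}\right) = 12 + 7 \left(-6\right) = 12 - 42 = -30$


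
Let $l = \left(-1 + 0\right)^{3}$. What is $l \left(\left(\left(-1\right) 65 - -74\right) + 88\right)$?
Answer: $-97$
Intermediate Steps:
$l = -1$ ($l = \left(-1\right)^{3} = -1$)
$l \left(\left(\left(-1\right) 65 - -74\right) + 88\right) = - (\left(\left(-1\right) 65 - -74\right) + 88) = - (\left(-65 + 74\right) + 88) = - (9 + 88) = \left(-1\right) 97 = -97$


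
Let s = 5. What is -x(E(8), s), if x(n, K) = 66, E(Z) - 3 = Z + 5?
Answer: -66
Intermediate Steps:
E(Z) = 8 + Z (E(Z) = 3 + (Z + 5) = 3 + (5 + Z) = 8 + Z)
-x(E(8), s) = -1*66 = -66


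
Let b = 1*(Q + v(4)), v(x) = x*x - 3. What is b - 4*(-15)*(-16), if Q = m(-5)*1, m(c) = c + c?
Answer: -957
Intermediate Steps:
m(c) = 2*c
v(x) = -3 + x² (v(x) = x² - 3 = -3 + x²)
Q = -10 (Q = (2*(-5))*1 = -10*1 = -10)
b = 3 (b = 1*(-10 + (-3 + 4²)) = 1*(-10 + (-3 + 16)) = 1*(-10 + 13) = 1*3 = 3)
b - 4*(-15)*(-16) = 3 - 4*(-15)*(-16) = 3 + 60*(-16) = 3 - 960 = -957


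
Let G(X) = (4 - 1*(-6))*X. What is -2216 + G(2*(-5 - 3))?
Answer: -2376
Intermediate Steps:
G(X) = 10*X (G(X) = (4 + 6)*X = 10*X)
-2216 + G(2*(-5 - 3)) = -2216 + 10*(2*(-5 - 3)) = -2216 + 10*(2*(-8)) = -2216 + 10*(-16) = -2216 - 160 = -2376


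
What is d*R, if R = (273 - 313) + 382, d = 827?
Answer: 282834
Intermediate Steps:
R = 342 (R = -40 + 382 = 342)
d*R = 827*342 = 282834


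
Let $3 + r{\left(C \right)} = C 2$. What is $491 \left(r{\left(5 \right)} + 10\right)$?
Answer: $8347$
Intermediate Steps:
$r{\left(C \right)} = -3 + 2 C$ ($r{\left(C \right)} = -3 + C 2 = -3 + 2 C$)
$491 \left(r{\left(5 \right)} + 10\right) = 491 \left(\left(-3 + 2 \cdot 5\right) + 10\right) = 491 \left(\left(-3 + 10\right) + 10\right) = 491 \left(7 + 10\right) = 491 \cdot 17 = 8347$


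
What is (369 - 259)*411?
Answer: 45210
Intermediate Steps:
(369 - 259)*411 = 110*411 = 45210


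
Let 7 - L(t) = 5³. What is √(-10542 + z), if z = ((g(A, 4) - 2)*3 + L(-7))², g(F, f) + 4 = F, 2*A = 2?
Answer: √7147 ≈ 84.540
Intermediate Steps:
A = 1 (A = (½)*2 = 1)
g(F, f) = -4 + F
L(t) = -118 (L(t) = 7 - 1*5³ = 7 - 1*125 = 7 - 125 = -118)
z = 17689 (z = (((-4 + 1) - 2)*3 - 118)² = ((-3 - 2)*3 - 118)² = (-5*3 - 118)² = (-15 - 118)² = (-133)² = 17689)
√(-10542 + z) = √(-10542 + 17689) = √7147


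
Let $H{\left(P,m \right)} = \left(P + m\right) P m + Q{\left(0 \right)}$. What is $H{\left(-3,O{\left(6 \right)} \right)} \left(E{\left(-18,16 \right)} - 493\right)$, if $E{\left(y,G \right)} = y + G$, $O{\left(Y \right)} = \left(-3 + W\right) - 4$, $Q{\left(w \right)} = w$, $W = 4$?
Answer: $26730$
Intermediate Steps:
$O{\left(Y \right)} = -3$ ($O{\left(Y \right)} = \left(-3 + 4\right) - 4 = 1 - 4 = -3$)
$E{\left(y,G \right)} = G + y$
$H{\left(P,m \right)} = P m \left(P + m\right)$ ($H{\left(P,m \right)} = \left(P + m\right) P m + 0 = P \left(P + m\right) m + 0 = P m \left(P + m\right) + 0 = P m \left(P + m\right)$)
$H{\left(-3,O{\left(6 \right)} \right)} \left(E{\left(-18,16 \right)} - 493\right) = \left(-3\right) \left(-3\right) \left(-3 - 3\right) \left(\left(16 - 18\right) - 493\right) = \left(-3\right) \left(-3\right) \left(-6\right) \left(-2 - 493\right) = \left(-54\right) \left(-495\right) = 26730$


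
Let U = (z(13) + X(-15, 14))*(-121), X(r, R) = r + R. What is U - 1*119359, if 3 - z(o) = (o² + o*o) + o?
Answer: -77130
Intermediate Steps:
z(o) = 3 - o - 2*o² (z(o) = 3 - ((o² + o*o) + o) = 3 - ((o² + o²) + o) = 3 - (2*o² + o) = 3 - (o + 2*o²) = 3 + (-o - 2*o²) = 3 - o - 2*o²)
X(r, R) = R + r
U = 42229 (U = ((3 - 1*13 - 2*13²) + (14 - 15))*(-121) = ((3 - 13 - 2*169) - 1)*(-121) = ((3 - 13 - 338) - 1)*(-121) = (-348 - 1)*(-121) = -349*(-121) = 42229)
U - 1*119359 = 42229 - 1*119359 = 42229 - 119359 = -77130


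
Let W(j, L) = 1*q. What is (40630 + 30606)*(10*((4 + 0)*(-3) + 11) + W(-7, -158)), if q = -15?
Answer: -1780900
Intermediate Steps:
W(j, L) = -15 (W(j, L) = 1*(-15) = -15)
(40630 + 30606)*(10*((4 + 0)*(-3) + 11) + W(-7, -158)) = (40630 + 30606)*(10*((4 + 0)*(-3) + 11) - 15) = 71236*(10*(4*(-3) + 11) - 15) = 71236*(10*(-12 + 11) - 15) = 71236*(10*(-1) - 15) = 71236*(-10 - 15) = 71236*(-25) = -1780900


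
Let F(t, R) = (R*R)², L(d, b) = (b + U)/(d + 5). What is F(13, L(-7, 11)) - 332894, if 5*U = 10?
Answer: -5297743/16 ≈ -3.3111e+5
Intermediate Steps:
U = 2 (U = (⅕)*10 = 2)
L(d, b) = (2 + b)/(5 + d) (L(d, b) = (b + 2)/(d + 5) = (2 + b)/(5 + d))
F(t, R) = R⁴ (F(t, R) = (R²)² = R⁴)
F(13, L(-7, 11)) - 332894 = ((2 + 11)/(5 - 7))⁴ - 332894 = (13/(-2))⁴ - 332894 = (-½*13)⁴ - 332894 = (-13/2)⁴ - 332894 = 28561/16 - 332894 = -5297743/16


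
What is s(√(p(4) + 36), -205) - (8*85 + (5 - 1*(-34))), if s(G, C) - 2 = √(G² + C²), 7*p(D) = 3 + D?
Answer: -717 + √42062 ≈ -511.91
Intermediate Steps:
p(D) = 3/7 + D/7 (p(D) = (3 + D)/7 = 3/7 + D/7)
s(G, C) = 2 + √(C² + G²) (s(G, C) = 2 + √(G² + C²) = 2 + √(C² + G²))
s(√(p(4) + 36), -205) - (8*85 + (5 - 1*(-34))) = (2 + √((-205)² + (√((3/7 + (⅐)*4) + 36))²)) - (8*85 + (5 - 1*(-34))) = (2 + √(42025 + (√((3/7 + 4/7) + 36))²)) - (680 + (5 + 34)) = (2 + √(42025 + (√(1 + 36))²)) - (680 + 39) = (2 + √(42025 + (√37)²)) - 1*719 = (2 + √(42025 + 37)) - 719 = (2 + √42062) - 719 = -717 + √42062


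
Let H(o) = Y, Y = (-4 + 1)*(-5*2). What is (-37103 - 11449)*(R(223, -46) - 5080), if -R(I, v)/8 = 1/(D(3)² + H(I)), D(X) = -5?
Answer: 13565817216/55 ≈ 2.4665e+8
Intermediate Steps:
Y = 30 (Y = -3*(-10) = 30)
H(o) = 30
R(I, v) = -8/55 (R(I, v) = -8/((-5)² + 30) = -8/(25 + 30) = -8/55)
(-37103 - 11449)*(R(223, -46) - 5080) = (-37103 - 11449)*(-8/55 - 5080) = -48552*(-279408/55) = 13565817216/55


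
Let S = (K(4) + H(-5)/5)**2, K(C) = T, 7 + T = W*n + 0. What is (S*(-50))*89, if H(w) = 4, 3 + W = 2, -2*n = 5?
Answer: -121841/2 ≈ -60921.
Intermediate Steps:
n = -5/2 (n = -1/2*5 = -5/2 ≈ -2.5000)
W = -1 (W = -3 + 2 = -1)
T = -9/2 (T = -7 + (-1*(-5/2) + 0) = -7 + (5/2 + 0) = -7 + 5/2 = -9/2 ≈ -4.5000)
K(C) = -9/2
S = 1369/100 (S = (-9/2 + 4/5)**2 = (-37/10)**2 = 1369/100 ≈ 13.690)
(S*(-50))*89 = ((1369/100)*(-50))*89 = -1369/2*89 = -121841/2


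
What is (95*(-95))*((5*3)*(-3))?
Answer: 406125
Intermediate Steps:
(95*(-95))*((5*3)*(-3)) = -135375*(-3) = -9025*(-45) = 406125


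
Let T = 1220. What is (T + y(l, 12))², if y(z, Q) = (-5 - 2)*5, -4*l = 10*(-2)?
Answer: 1404225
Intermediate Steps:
l = 5 (l = -5*(-2)/2 = -¼*(-20) = 5)
y(z, Q) = -35 (y(z, Q) = -7*5 = -35)
(T + y(l, 12))² = (1220 - 35)² = 1185² = 1404225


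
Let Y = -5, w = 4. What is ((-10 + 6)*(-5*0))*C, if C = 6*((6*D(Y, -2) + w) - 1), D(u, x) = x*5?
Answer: 0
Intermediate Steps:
D(u, x) = 5*x
C = -342 (C = 6*((6*(5*(-2)) + 4) - 1) = 6*((6*(-10) + 4) - 1) = 6*((-60 + 4) - 1) = 6*(-56 - 1) = 6*(-57) = -342)
((-10 + 6)*(-5*0))*C = ((-10 + 6)*(-5*0))*(-342) = -4*0*(-342) = 0*(-342) = 0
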